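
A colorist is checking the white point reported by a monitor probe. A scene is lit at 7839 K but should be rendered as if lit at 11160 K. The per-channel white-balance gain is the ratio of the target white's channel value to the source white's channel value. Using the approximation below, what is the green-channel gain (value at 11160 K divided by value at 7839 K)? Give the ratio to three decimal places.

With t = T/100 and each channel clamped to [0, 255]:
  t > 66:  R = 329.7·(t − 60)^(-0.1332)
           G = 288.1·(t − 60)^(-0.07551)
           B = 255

At 7839 K (t = 78.39):
  G = 288.1·(78.39 − 60)^(-0.07551) = 288.1·18.39^(-0.07551) = 288.1·0.80262 = 231.236.
At 11160 K (t = 111.6):
  G = 288.1·(111.6 − 60)^(-0.07551) = 288.1·51.6^(-0.07551) = 288.1·0.74247 = 213.905.
Gain = 213.905 / 231.236 = 0.9251 → 0.925.

0.925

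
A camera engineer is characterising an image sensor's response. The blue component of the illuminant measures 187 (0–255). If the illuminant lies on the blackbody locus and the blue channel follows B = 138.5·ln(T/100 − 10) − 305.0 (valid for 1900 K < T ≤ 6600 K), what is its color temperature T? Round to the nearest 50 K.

4500 K

ln(t − 10) = (187 + 305.0) / 138.5 = 3.5523.
t − 10 = e^3.5523 = 34.895, so t = 44.895.
T = 100·t = 4490 K → 4500 K to the nearest 50 K.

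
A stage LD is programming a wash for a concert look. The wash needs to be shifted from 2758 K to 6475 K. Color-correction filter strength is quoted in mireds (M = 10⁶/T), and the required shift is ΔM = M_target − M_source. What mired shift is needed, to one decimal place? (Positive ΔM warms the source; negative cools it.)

M_source = 10⁶/2758 = 362.582; M_target = 10⁶/6475 = 154.440.
ΔM = 154.440 − 362.582 = -208.141 → -208.1 mireds, a cooling shift.

-208.1 mireds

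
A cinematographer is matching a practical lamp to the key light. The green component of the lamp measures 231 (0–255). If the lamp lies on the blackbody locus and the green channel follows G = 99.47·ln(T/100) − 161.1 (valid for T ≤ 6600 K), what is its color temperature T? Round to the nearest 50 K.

ln t = (231 + 161.1) / 99.47 = 3.9419.
t = e^3.9419 = 51.516.
T = 100·t = 5152 K → 5150 K to the nearest 50 K.

5150 K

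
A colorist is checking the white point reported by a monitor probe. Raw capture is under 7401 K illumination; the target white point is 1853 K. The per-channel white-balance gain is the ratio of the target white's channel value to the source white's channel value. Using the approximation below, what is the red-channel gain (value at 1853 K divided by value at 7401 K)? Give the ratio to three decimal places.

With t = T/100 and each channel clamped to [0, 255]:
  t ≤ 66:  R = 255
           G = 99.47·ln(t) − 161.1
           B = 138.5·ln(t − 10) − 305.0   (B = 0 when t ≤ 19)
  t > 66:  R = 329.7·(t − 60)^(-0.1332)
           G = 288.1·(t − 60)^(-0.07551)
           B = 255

At 7401 K (t = 74.01):
  R = 329.7·(74.01 − 60)^(-0.1332) = 329.7·14.01^(-0.1332) = 329.7·0.70355 = 231.960.
At 1853 K (t = 18.53):
  R = 255 by definition for t ≤ 66.
Gain = 255.000 / 231.960 = 1.0993 → 1.099.

1.099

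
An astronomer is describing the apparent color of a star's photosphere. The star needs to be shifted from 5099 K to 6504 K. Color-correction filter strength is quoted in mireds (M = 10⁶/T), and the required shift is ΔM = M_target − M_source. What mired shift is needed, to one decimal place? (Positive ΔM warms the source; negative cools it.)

-42.4 mireds

M_source = 10⁶/5099 = 196.117; M_target = 10⁶/6504 = 153.752.
ΔM = 153.752 − 196.117 = -42.365 → -42.4 mireds, a cooling shift.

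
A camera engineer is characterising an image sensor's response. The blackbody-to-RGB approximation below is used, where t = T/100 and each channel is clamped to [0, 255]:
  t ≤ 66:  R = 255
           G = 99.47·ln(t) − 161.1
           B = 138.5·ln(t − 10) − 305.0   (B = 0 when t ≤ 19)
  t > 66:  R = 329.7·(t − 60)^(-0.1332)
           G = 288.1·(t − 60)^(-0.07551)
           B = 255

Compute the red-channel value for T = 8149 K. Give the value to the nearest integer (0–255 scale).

t = 8149/100 = 81.49; the t > 66 branch applies.
R = 329.7·(81.49 − 60)^(-0.1332) = 329.7·21.49^(-0.1332) = 329.7·0.66458 = 219.111.
Rounded: 219.

219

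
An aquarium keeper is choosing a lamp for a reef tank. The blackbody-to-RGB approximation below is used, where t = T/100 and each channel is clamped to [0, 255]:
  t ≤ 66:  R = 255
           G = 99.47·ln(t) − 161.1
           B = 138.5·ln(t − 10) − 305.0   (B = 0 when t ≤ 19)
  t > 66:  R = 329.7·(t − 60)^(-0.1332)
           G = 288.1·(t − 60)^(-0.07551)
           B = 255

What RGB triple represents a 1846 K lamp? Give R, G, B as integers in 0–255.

R=255, G=129, B=0

t = 1846/100 = 18.46; the t ≤ 66 branch applies.
R = 255 by definition for t ≤ 66.
G = 99.47·ln 18.46 − 161.1 = 99.47·2.9156 − 161.1 = 128.915.
t = 18.46 ≤ 19, so B = 0.
Rounded: (255, 129, 0).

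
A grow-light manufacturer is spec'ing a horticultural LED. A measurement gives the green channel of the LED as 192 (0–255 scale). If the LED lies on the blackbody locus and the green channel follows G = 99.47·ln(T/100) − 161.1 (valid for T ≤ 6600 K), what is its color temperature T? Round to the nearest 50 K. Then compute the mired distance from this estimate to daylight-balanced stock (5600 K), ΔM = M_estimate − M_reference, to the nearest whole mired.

+107 mireds

ln t = (192 + 161.1) / 99.47 = 3.5498.
t = e^3.5498 = 34.807.
T = 100·t = 3481 K → 3500 K to the nearest 50 K.
M_estimate = 10⁶/3500 = 285.71; M_reference = 10⁶/5600 = 178.57.
ΔM = 285.71 − 178.57 = 107.14 → +107 mireds.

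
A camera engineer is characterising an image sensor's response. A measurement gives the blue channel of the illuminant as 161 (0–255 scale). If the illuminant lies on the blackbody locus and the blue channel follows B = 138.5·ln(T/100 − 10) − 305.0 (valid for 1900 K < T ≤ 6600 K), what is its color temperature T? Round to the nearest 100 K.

ln(t − 10) = (161 + 305.0) / 138.5 = 3.3646.
t − 10 = e^3.3646 = 28.923, so t = 38.923.
T = 100·t = 3892 K → 3900 K to the nearest 100 K.

3900 K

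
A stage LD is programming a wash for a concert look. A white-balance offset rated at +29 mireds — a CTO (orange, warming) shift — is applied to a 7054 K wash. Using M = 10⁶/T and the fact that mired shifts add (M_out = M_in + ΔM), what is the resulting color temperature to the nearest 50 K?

M_in = 10⁶/7054 = 141.76 mireds.
M_out = 141.76 + (+29) = 170.76 mireds.
T_out = 10⁶/170.76 = 5856.1 K → 5850 K.

5850 K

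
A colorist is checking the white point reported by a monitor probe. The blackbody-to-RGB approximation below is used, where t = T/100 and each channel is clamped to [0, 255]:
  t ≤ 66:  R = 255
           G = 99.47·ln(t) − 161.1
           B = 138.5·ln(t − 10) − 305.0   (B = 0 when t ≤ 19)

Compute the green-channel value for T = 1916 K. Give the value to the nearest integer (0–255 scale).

133

t = 1916/100 = 19.16; the t ≤ 66 branch applies.
G = 99.47·ln 19.16 − 161.1 = 99.47·2.9528 − 161.1 = 132.617.
Rounded: 133.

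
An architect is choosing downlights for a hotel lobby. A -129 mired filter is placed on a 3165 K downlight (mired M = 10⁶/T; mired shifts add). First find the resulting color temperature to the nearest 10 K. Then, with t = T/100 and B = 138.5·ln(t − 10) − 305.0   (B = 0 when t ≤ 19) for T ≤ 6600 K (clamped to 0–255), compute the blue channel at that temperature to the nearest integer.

218

M_in = 10⁶/3165 = 315.96; M_out = 315.96 + (-129) = 186.96.
T_out = 10⁶/186.96 = 5348.9 K → 5350 K; t = 53.5.
B = 138.5·ln(53.5 − 10) − 305.0 = 138.5·ln 43.5 − 305.0 = 138.5·3.7728 − 305.0 = 217.527.
Rounded: 218.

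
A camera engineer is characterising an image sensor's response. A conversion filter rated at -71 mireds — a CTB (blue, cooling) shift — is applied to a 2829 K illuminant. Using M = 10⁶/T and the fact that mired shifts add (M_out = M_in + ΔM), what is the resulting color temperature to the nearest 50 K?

3550 K

M_in = 10⁶/2829 = 353.48 mireds.
M_out = 353.48 + (-71) = 282.48 mireds.
T_out = 10⁶/282.48 = 3540.1 K → 3550 K.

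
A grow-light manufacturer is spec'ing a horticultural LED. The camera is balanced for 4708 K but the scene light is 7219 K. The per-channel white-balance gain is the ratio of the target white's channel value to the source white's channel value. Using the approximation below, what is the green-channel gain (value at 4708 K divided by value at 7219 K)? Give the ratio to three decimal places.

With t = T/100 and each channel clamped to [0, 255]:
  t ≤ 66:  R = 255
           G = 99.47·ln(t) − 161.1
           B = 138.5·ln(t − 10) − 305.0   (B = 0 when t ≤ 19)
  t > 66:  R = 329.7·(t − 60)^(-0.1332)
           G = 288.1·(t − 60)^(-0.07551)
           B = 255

0.931

At 7219 K (t = 72.19):
  G = 288.1·(72.19 − 60)^(-0.07551) = 288.1·12.19^(-0.07551) = 288.1·0.82793 = 238.528.
At 4708 K (t = 47.08):
  G = 99.47·ln 47.08 − 161.1 = 99.47·3.8518 − 161.1 = 222.043.
Gain = 222.043 / 238.528 = 0.9309 → 0.931.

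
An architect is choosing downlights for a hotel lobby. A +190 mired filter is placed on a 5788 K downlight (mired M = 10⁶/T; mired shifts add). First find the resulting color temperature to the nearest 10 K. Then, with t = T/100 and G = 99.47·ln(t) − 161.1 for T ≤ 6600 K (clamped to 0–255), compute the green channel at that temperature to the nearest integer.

M_in = 10⁶/5788 = 172.77; M_out = 172.77 + (+190) = 362.77.
T_out = 10⁶/362.77 = 2756.6 K → 2760 K; t = 27.6.
G = 99.47·ln 27.6 − 161.1 = 99.47·3.3178 − 161.1 = 168.923.
Rounded: 169.

169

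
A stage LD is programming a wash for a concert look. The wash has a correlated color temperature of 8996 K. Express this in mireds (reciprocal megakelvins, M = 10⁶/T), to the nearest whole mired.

111 mireds

M = 10⁶ / 8996 = 111.161 → 111 mireds.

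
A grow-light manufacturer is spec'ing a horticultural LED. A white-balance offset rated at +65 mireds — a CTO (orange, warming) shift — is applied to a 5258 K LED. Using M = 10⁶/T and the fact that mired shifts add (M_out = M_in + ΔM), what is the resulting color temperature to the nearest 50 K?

3900 K

M_in = 10⁶/5258 = 190.19 mireds.
M_out = 190.19 + (+65) = 255.19 mireds.
T_out = 10⁶/255.19 = 3918.7 K → 3900 K.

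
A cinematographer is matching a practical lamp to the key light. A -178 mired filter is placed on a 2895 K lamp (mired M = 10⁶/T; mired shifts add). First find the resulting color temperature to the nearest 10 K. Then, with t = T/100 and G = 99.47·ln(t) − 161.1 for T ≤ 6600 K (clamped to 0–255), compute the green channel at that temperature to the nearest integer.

M_in = 10⁶/2895 = 345.42; M_out = 345.42 + (-178) = 167.42.
T_out = 10⁶/167.42 = 5972.9 K → 5970 K; t = 59.7.
G = 99.47·ln 59.7 − 161.1 = 99.47·4.0893 − 161.1 = 245.666.
Rounded: 246.

246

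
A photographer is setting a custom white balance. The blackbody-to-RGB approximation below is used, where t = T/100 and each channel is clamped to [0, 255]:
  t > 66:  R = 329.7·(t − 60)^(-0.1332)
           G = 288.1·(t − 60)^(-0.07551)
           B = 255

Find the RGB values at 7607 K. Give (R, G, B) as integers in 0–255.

(228, 234, 255)

t = 7607/100 = 76.07; the t > 66 branch applies.
R = 329.7·(76.07 − 60)^(-0.1332) = 329.7·16.07^(-0.1332) = 329.7·0.69081 = 227.760.
G = 288.1·(76.07 − 60)^(-0.07551) = 288.1·16.07^(-0.07551) = 288.1·0.81084 = 233.602.
B = 255 by definition for t > 66.
Rounded: (228, 234, 255).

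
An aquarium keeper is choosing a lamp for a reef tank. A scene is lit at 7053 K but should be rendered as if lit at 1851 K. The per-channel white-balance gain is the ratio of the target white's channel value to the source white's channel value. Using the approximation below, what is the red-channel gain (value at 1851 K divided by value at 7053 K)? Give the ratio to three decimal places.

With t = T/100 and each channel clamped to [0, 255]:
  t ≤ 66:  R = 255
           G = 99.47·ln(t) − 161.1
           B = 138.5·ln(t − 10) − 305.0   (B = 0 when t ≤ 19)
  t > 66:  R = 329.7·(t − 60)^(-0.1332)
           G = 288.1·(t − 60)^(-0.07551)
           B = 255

At 7053 K (t = 70.53):
  R = 329.7·(70.53 − 60)^(-0.1332) = 329.7·10.53^(-0.1332) = 329.7·0.73082 = 240.953.
At 1851 K (t = 18.51):
  R = 255 by definition for t ≤ 66.
Gain = 255.000 / 240.953 = 1.0583 → 1.058.

1.058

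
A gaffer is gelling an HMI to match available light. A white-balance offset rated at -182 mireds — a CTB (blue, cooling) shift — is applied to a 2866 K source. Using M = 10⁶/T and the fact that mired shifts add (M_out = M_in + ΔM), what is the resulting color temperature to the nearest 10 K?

5990 K

M_in = 10⁶/2866 = 348.92 mireds.
M_out = 348.92 + (-182) = 166.92 mireds.
T_out = 10⁶/166.92 = 5991.0 K → 5990 K.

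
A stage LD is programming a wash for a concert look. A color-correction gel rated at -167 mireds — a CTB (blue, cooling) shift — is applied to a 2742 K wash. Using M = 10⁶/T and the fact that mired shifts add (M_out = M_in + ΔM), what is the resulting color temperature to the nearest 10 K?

M_in = 10⁶/2742 = 364.70 mireds.
M_out = 364.70 + (-167) = 197.70 mireds.
T_out = 10⁶/197.70 = 5058.2 K → 5060 K.

5060 K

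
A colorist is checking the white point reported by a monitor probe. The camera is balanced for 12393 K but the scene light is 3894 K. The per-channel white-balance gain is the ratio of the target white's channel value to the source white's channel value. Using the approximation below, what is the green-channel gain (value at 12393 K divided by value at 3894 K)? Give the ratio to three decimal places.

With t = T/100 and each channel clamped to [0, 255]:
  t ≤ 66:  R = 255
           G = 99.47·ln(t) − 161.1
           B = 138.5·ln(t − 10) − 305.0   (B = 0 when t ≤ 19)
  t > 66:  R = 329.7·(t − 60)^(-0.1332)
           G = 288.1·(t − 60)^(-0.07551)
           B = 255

At 3894 K (t = 38.94):
  G = 99.47·ln 38.94 − 161.1 = 99.47·3.6620 − 161.1 = 203.161.
At 12393 K (t = 123.93):
  G = 288.1·(123.93 − 60)^(-0.07551) = 288.1·63.93^(-0.07551) = 288.1·0.73055 = 210.472.
Gain = 210.472 / 203.161 = 1.0360 → 1.036.

1.036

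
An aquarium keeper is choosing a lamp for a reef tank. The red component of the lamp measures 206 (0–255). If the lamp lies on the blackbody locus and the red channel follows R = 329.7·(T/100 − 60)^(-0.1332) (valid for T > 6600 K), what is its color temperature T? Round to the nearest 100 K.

9400 K

(t − 60)^(-0.1332) = 206/329.7 = 0.62481.
t − 60 = 0.62481^(1/-0.1332) = 0.62481^(-7.508) = 34.152, so t = 94.152.
T = 100·t = 9415 K → 9400 K to the nearest 100 K.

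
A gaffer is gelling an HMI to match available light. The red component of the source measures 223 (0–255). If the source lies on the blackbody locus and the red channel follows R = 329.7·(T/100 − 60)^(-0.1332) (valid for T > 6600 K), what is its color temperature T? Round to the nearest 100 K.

7900 K

(t − 60)^(-0.1332) = 223/329.7 = 0.67637.
t − 60 = 0.67637^(1/-0.1332) = 0.67637^(-7.508) = 18.831, so t = 78.831.
T = 100·t = 7883 K → 7900 K to the nearest 100 K.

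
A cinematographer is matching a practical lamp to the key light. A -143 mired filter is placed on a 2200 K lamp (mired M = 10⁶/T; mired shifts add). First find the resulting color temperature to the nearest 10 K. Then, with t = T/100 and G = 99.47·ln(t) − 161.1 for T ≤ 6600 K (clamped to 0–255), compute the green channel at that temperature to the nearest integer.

184

M_in = 10⁶/2200 = 454.55; M_out = 454.55 + (-143) = 311.55.
T_out = 10⁶/311.55 = 3209.8 K → 3210 K; t = 32.1.
G = 99.47·ln 32.1 − 161.1 = 99.47·3.4689 − 161.1 = 183.947.
Rounded: 184.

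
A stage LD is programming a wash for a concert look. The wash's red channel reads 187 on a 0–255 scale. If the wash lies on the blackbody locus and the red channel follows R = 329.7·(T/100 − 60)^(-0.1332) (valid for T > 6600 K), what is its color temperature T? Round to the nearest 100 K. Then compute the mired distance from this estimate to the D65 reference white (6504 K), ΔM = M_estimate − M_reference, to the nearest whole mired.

-77 mireds

(t − 60)^(-0.1332) = 187/329.7 = 0.56718.
t − 60 = 0.56718^(1/-0.1332) = 0.56718^(-7.508) = 70.620, so t = 130.620.
T = 100·t = 13062 K → 13100 K to the nearest 100 K.
M_estimate = 10⁶/13100 = 76.34; M_reference = 10⁶/6504 = 153.75.
ΔM = 76.34 − 153.75 = -77.42 → -77 mireds.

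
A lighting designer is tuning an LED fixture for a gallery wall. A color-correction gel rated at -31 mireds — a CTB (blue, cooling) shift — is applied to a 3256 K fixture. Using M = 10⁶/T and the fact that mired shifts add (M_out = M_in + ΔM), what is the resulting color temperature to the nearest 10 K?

M_in = 10⁶/3256 = 307.13 mireds.
M_out = 307.13 + (-31) = 276.13 mireds.
T_out = 10⁶/276.13 = 3621.5 K → 3620 K.

3620 K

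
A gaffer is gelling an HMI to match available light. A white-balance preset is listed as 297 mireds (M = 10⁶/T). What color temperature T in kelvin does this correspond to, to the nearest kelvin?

T = 10⁶ / 297 = 3367.00 K → 3367 K.

3367 K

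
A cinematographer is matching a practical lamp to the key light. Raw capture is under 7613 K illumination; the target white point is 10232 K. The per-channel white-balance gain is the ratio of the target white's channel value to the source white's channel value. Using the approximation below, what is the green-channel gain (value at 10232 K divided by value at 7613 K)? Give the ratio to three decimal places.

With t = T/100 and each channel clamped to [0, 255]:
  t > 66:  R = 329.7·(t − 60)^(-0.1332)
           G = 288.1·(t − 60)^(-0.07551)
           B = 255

0.930

At 7613 K (t = 76.13):
  G = 288.1·(76.13 − 60)^(-0.07551) = 288.1·16.13^(-0.07551) = 288.1·0.81061 = 233.537.
At 10232 K (t = 102.32):
  G = 288.1·(102.32 − 60)^(-0.07551) = 288.1·42.32^(-0.07551) = 288.1·0.75367 = 217.131.
Gain = 217.131 / 233.537 = 0.9298 → 0.930.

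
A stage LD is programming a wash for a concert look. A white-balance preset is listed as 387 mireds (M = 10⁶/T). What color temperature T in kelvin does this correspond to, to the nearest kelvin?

T = 10⁶ / 387 = 2583.98 K → 2584 K.

2584 K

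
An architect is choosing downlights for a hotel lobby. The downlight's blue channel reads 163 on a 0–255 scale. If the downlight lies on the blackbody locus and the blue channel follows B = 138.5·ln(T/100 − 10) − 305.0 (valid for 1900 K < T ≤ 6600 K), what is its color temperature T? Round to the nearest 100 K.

3900 K

ln(t − 10) = (163 + 305.0) / 138.5 = 3.3791.
t − 10 = e^3.3791 = 29.343, so t = 39.343.
T = 100·t = 3934 K → 3900 K to the nearest 100 K.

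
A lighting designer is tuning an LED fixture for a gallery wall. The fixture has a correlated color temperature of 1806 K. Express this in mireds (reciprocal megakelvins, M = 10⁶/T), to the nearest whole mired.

554 mireds

M = 10⁶ / 1806 = 553.710 → 554 mireds.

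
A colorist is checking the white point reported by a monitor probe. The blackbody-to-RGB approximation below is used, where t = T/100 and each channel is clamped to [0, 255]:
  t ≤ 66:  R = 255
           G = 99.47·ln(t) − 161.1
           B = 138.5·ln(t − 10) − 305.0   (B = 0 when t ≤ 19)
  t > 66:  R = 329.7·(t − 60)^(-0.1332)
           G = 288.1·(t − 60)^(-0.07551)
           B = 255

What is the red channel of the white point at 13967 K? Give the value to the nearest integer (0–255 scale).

184

t = 13967/100 = 139.67; the t > 66 branch applies.
R = 329.7·(139.67 − 60)^(-0.1332) = 329.7·79.67^(-0.1332) = 329.7·0.55815 = 184.021.
Rounded: 184.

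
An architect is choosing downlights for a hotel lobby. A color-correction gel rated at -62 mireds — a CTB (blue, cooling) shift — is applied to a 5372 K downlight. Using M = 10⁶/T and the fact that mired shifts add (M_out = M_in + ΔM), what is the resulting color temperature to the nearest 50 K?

M_in = 10⁶/5372 = 186.15 mireds.
M_out = 186.15 + (-62) = 124.15 mireds.
T_out = 10⁶/124.15 = 8054.7 K → 8050 K.

8050 K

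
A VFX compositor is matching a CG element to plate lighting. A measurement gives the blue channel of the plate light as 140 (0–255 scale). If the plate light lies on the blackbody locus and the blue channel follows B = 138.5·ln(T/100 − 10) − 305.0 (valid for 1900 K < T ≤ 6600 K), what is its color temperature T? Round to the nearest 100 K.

ln(t − 10) = (140 + 305.0) / 138.5 = 3.2130.
t − 10 = e^3.2130 = 24.853, so t = 34.853.
T = 100·t = 3485 K → 3500 K to the nearest 100 K.

3500 K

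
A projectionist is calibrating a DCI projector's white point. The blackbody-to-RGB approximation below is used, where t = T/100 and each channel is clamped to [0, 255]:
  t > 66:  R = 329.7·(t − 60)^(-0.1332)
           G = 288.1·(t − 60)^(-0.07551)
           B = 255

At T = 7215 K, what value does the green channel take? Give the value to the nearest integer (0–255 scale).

t = 7215/100 = 72.15; the t > 66 branch applies.
G = 288.1·(72.15 − 60)^(-0.07551) = 288.1·12.15^(-0.07551) = 288.1·0.82814 = 238.587.
Rounded: 239.

239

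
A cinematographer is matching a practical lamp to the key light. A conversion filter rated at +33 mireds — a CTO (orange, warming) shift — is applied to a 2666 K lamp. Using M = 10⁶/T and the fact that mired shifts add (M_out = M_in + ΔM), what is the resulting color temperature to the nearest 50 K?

M_in = 10⁶/2666 = 375.09 mireds.
M_out = 375.09 + (+33) = 408.09 mireds.
T_out = 10⁶/408.09 = 2450.4 K → 2450 K.

2450 K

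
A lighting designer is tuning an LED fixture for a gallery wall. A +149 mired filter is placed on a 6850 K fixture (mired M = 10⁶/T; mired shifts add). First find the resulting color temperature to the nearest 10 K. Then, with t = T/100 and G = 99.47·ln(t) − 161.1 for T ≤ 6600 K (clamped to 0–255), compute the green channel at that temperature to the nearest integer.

189

M_in = 10⁶/6850 = 145.99; M_out = 145.99 + (+149) = 294.99.
T_out = 10⁶/294.99 = 3390.0 K → 3390 K; t = 33.9.
G = 99.47·ln 33.9 − 161.1 = 99.47·3.5234 − 161.1 = 189.374.
Rounded: 189.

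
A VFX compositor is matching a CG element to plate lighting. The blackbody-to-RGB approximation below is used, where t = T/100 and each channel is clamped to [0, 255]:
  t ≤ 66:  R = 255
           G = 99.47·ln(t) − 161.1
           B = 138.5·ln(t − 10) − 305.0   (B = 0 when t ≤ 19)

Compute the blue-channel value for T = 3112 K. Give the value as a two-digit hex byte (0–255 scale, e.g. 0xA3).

0x75

t = 3112/100 = 31.12; the t ≤ 66 branch applies.
B = 138.5·ln(31.12 − 10) − 305.0 = 138.5·ln 21.12 − 305.0 = 138.5·3.0502 − 305.0 = 117.456.
Rounded: 117; in hex, 0x75.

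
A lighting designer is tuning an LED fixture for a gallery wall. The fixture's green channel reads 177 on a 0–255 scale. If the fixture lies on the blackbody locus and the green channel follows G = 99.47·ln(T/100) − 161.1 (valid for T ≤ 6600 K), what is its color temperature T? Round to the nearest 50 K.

3000 K

ln t = (177 + 161.1) / 99.47 = 3.3990.
t = e^3.3990 = 29.935.
T = 100·t = 2993 K → 3000 K to the nearest 50 K.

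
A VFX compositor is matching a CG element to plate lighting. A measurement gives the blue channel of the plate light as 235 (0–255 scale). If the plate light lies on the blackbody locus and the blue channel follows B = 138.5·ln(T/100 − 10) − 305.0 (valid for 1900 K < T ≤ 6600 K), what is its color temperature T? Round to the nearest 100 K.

5900 K

ln(t − 10) = (235 + 305.0) / 138.5 = 3.8989.
t − 10 = e^3.8989 = 49.349, so t = 59.349.
T = 100·t = 5935 K → 5900 K to the nearest 100 K.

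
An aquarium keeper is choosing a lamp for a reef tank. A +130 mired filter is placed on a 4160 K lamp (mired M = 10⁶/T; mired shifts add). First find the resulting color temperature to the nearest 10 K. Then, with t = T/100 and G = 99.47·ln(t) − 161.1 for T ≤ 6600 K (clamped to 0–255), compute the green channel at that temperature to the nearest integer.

167

M_in = 10⁶/4160 = 240.38; M_out = 240.38 + (+130) = 370.38.
T_out = 10⁶/370.38 = 2699.9 K → 2700 K; t = 27.
G = 99.47·ln 27 − 161.1 = 99.47·3.2958 − 161.1 = 166.737.
Rounded: 167.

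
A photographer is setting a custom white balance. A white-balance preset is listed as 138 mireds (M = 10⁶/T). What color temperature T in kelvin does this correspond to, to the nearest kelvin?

T = 10⁶ / 138 = 7246.38 K → 7246 K.

7246 K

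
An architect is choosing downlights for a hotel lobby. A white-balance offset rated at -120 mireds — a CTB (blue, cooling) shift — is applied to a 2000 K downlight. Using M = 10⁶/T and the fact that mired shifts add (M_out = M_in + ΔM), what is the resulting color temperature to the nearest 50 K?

M_in = 10⁶/2000 = 500.00 mireds.
M_out = 500.00 + (-120) = 380.00 mireds.
T_out = 10⁶/380.00 = 2631.6 K → 2650 K.

2650 K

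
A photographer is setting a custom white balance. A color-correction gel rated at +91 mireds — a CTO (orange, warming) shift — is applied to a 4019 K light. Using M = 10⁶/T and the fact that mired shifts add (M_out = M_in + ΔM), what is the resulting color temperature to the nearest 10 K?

M_in = 10⁶/4019 = 248.82 mireds.
M_out = 248.82 + (+91) = 339.82 mireds.
T_out = 10⁶/339.82 = 2942.8 K → 2940 K.

2940 K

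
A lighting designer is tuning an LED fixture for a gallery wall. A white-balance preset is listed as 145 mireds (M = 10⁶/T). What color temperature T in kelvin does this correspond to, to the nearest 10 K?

T = 10⁶ / 145 = 6896.55 K → 6900 K.

6900 K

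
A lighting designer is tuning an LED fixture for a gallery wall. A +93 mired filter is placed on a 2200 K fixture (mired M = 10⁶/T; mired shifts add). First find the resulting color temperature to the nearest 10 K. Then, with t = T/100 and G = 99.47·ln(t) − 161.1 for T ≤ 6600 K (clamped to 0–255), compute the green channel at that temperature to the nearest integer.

128

M_in = 10⁶/2200 = 454.55; M_out = 454.55 + (+93) = 547.55.
T_out = 10⁶/547.55 = 1826.3 K → 1830 K; t = 18.3.
G = 99.47·ln 18.3 − 161.1 = 99.47·2.9069 − 161.1 = 128.049.
Rounded: 128.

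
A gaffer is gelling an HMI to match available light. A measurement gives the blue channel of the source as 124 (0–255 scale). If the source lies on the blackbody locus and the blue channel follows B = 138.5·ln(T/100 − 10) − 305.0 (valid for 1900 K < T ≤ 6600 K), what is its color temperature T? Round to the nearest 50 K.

3200 K

ln(t − 10) = (124 + 305.0) / 138.5 = 3.0975.
t − 10 = e^3.0975 = 22.142, so t = 32.142.
T = 100·t = 3214 K → 3200 K to the nearest 50 K.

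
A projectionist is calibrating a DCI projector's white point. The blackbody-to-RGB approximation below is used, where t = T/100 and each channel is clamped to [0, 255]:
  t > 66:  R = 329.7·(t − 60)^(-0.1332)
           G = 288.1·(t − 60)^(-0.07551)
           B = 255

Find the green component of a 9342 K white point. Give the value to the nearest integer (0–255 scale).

t = 9342/100 = 93.42; the t > 66 branch applies.
G = 288.1·(93.42 − 60)^(-0.07551) = 288.1·33.42^(-0.07551) = 288.1·0.76722 = 221.037.
Rounded: 221.

221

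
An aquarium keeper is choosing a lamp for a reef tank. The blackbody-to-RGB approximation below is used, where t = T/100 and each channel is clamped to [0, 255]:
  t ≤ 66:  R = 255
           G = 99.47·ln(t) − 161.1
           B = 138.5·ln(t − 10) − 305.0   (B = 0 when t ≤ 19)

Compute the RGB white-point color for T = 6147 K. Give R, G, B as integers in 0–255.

R=255, G=249, B=241

t = 6147/100 = 61.47; the t ≤ 66 branch applies.
R = 255 by definition for t ≤ 66.
G = 99.47·ln 61.47 − 161.1 = 99.47·4.1185 − 161.1 = 248.572.
B = 138.5·ln(61.47 − 10) − 305.0 = 138.5·ln 51.47 − 305.0 = 138.5·3.9410 − 305.0 = 240.828.
Rounded: (255, 249, 241).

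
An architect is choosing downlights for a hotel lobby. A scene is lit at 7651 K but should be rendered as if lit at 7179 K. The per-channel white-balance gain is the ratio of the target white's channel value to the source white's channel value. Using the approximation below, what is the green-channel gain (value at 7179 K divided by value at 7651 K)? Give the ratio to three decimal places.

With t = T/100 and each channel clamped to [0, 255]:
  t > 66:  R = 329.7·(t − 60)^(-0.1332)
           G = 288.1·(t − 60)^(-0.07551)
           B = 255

1.026

At 7651 K (t = 76.51):
  G = 288.1·(76.51 − 60)^(-0.07551) = 288.1·16.51^(-0.07551) = 288.1·0.80919 = 233.126.
At 7179 K (t = 71.79):
  G = 288.1·(71.79 − 60)^(-0.07551) = 288.1·11.79^(-0.07551) = 288.1·0.83002 = 239.130.
Gain = 239.130 / 233.126 = 1.0258 → 1.026.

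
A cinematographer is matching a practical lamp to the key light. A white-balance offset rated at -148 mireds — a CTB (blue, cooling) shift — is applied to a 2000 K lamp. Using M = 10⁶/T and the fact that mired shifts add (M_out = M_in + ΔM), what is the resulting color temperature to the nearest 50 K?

M_in = 10⁶/2000 = 500.00 mireds.
M_out = 500.00 + (-148) = 352.00 mireds.
T_out = 10⁶/352.00 = 2840.9 K → 2850 K.

2850 K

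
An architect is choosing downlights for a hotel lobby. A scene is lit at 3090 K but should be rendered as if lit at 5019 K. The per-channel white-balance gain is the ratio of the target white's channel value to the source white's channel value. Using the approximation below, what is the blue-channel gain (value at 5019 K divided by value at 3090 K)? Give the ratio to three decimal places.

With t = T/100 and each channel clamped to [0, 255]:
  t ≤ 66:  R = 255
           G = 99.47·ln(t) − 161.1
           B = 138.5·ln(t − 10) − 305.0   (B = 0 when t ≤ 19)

1.781

At 3090 K (t = 30.9):
  B = 138.5·ln(30.9 − 10) − 305.0 = 138.5·ln 20.9 − 305.0 = 138.5·3.0397 − 305.0 = 116.005.
At 5019 K (t = 50.19):
  B = 138.5·ln(50.19 − 10) − 305.0 = 138.5·ln 40.19 − 305.0 = 138.5·3.6936 − 305.0 = 206.566.
Gain = 206.566 / 116.005 = 1.7807 → 1.781.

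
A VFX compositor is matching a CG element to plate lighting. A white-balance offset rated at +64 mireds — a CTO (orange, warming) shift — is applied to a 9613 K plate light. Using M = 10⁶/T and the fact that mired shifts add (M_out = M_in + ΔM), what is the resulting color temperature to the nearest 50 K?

M_in = 10⁶/9613 = 104.03 mireds.
M_out = 104.03 + (+64) = 168.03 mireds.
T_out = 10⁶/168.03 = 5951.5 K → 5950 K.

5950 K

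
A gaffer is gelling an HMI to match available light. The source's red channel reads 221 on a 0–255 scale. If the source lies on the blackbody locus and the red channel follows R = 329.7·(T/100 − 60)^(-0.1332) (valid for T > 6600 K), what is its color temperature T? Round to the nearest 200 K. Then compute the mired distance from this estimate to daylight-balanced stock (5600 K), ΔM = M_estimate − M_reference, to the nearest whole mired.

(t − 60)^(-0.1332) = 221/329.7 = 0.67031.
t − 60 = 0.67031^(1/-0.1332) = 0.67031^(-7.508) = 20.149, so t = 80.149.
T = 100·t = 8015 K → 8000 K to the nearest 200 K.
M_estimate = 10⁶/8000 = 125.00; M_reference = 10⁶/5600 = 178.57.
ΔM = 125.00 − 178.57 = -53.57 → -54 mireds.

-54 mireds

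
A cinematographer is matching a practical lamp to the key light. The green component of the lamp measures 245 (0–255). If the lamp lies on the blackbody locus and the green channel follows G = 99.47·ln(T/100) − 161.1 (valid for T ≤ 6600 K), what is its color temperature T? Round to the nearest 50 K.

5950 K

ln t = (245 + 161.1) / 99.47 = 4.0826.
t = e^4.0826 = 59.302.
T = 100·t = 5930 K → 5950 K to the nearest 50 K.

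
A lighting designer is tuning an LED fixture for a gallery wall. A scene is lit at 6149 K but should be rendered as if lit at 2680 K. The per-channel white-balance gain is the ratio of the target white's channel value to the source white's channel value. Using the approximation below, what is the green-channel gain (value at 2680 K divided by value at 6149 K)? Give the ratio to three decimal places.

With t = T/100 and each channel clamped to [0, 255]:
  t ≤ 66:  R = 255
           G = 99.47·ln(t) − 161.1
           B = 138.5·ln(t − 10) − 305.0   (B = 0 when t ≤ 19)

0.668

At 6149 K (t = 61.49):
  G = 99.47·ln 61.49 − 161.1 = 99.47·4.1189 − 161.1 = 248.604.
At 2680 K (t = 26.8):
  G = 99.47·ln 26.8 − 161.1 = 99.47·3.2884 − 161.1 = 165.997.
Gain = 165.997 / 248.604 = 0.6677 → 0.668.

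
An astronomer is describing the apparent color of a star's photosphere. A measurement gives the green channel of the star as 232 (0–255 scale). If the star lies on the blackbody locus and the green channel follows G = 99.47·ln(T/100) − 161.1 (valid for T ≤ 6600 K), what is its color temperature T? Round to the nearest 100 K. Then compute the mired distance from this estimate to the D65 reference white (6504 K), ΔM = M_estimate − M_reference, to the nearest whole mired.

ln t = (232 + 161.1) / 99.47 = 3.9519.
t = e^3.9519 = 52.036.
T = 100·t = 5204 K → 5200 K to the nearest 100 K.
M_estimate = 10⁶/5200 = 192.31; M_reference = 10⁶/6504 = 153.75.
ΔM = 192.31 − 153.75 = 38.56 → +39 mireds.

+39 mireds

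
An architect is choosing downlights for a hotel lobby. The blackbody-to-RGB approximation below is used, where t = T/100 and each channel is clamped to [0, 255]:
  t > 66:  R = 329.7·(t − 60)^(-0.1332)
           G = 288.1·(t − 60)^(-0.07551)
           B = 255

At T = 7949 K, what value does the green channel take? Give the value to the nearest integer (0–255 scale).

230

t = 7949/100 = 79.49; the t > 66 branch applies.
G = 288.1·(79.49 − 60)^(-0.07551) = 288.1·19.49^(-0.07551) = 288.1·0.79911 = 230.223.
Rounded: 230.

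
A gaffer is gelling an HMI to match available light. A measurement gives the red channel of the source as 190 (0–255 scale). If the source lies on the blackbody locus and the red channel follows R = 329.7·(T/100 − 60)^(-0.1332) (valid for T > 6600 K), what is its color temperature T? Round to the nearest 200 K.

(t − 60)^(-0.1332) = 190/329.7 = 0.57628.
t − 60 = 0.57628^(1/-0.1332) = 0.57628^(-7.508) = 62.667, so t = 122.667.
T = 100·t = 12267 K → 12200 K to the nearest 200 K.

12200 K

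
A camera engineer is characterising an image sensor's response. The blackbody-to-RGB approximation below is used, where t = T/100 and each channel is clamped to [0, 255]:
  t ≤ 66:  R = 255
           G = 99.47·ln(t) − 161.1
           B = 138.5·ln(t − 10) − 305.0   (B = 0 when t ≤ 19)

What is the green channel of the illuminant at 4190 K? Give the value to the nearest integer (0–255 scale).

t = 4190/100 = 41.9; the t ≤ 66 branch applies.
G = 99.47·ln 41.9 − 161.1 = 99.47·3.7353 − 161.1 = 210.449.
Rounded: 210.

210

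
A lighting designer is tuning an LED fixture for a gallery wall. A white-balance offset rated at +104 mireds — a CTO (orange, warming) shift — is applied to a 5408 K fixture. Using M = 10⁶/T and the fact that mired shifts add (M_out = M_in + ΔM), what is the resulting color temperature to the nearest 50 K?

3450 K

M_in = 10⁶/5408 = 184.91 mireds.
M_out = 184.91 + (+104) = 288.91 mireds.
T_out = 10⁶/288.91 = 3461.3 K → 3450 K.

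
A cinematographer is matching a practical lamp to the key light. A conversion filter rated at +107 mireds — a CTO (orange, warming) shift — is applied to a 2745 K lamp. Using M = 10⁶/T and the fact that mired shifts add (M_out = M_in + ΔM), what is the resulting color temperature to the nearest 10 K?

2120 K

M_in = 10⁶/2745 = 364.30 mireds.
M_out = 364.30 + (+107) = 471.30 mireds.
T_out = 10⁶/471.30 = 2121.8 K → 2120 K.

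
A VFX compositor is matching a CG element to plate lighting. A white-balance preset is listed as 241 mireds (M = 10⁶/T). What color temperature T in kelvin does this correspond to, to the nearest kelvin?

T = 10⁶ / 241 = 4149.38 K → 4149 K.

4149 K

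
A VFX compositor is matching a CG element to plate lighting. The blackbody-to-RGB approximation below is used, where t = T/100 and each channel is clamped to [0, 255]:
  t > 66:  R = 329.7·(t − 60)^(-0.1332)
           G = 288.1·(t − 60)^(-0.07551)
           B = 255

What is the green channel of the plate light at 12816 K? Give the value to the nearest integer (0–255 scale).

t = 12816/100 = 128.16; the t > 66 branch applies.
G = 288.1·(128.16 − 60)^(-0.07551) = 288.1·68.16^(-0.07551) = 288.1·0.72703 = 209.456.
Rounded: 209.

209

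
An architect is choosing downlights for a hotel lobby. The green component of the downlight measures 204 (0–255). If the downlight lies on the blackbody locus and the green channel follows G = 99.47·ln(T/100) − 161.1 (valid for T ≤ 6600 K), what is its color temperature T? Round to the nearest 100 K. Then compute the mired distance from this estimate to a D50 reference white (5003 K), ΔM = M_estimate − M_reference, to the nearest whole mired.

ln t = (204 + 161.1) / 99.47 = 3.6705.
t = e^3.6705 = 39.270.
T = 100·t = 3927 K → 3900 K to the nearest 100 K.
M_estimate = 10⁶/3900 = 256.41; M_reference = 10⁶/5003 = 199.88.
ΔM = 256.41 − 199.88 = 56.53 → +57 mireds.

+57 mireds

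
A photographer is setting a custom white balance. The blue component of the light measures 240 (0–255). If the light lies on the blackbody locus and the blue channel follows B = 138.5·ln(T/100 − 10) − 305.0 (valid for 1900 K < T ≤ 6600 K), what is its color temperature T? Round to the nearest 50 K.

6100 K

ln(t − 10) = (240 + 305.0) / 138.5 = 3.9350.
t − 10 = e^3.9350 = 51.163, so t = 61.163.
T = 100·t = 6116 K → 6100 K to the nearest 50 K.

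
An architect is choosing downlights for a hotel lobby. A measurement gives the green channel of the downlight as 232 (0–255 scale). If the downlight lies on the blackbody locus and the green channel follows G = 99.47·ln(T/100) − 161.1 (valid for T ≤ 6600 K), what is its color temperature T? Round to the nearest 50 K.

5200 K

ln t = (232 + 161.1) / 99.47 = 3.9519.
t = e^3.9519 = 52.036.
T = 100·t = 5204 K → 5200 K to the nearest 50 K.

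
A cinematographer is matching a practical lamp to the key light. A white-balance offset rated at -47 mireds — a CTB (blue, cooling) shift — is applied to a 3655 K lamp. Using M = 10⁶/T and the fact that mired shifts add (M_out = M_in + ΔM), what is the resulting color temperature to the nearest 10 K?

4410 K

M_in = 10⁶/3655 = 273.60 mireds.
M_out = 273.60 + (-47) = 226.60 mireds.
T_out = 10⁶/226.60 = 4413.1 K → 4410 K.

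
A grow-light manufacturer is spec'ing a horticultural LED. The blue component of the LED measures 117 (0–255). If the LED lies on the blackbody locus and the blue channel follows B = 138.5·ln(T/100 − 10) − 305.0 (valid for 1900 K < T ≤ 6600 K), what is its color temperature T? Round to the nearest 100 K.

3100 K

ln(t − 10) = (117 + 305.0) / 138.5 = 3.0469.
t − 10 = e^3.0469 = 21.051, so t = 31.051.
T = 100·t = 3105 K → 3100 K to the nearest 100 K.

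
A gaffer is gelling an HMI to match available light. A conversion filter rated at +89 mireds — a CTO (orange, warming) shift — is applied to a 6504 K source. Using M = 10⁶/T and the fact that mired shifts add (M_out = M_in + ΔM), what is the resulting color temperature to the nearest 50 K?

4100 K

M_in = 10⁶/6504 = 153.75 mireds.
M_out = 153.75 + (+89) = 242.75 mireds.
T_out = 10⁶/242.75 = 4119.4 K → 4100 K.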